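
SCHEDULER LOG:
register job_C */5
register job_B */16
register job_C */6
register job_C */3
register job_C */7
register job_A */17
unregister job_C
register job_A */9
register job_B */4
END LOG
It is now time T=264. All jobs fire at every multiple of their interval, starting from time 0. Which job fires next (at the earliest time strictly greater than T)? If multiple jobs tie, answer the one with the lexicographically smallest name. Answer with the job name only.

Answer: job_B

Derivation:
Op 1: register job_C */5 -> active={job_C:*/5}
Op 2: register job_B */16 -> active={job_B:*/16, job_C:*/5}
Op 3: register job_C */6 -> active={job_B:*/16, job_C:*/6}
Op 4: register job_C */3 -> active={job_B:*/16, job_C:*/3}
Op 5: register job_C */7 -> active={job_B:*/16, job_C:*/7}
Op 6: register job_A */17 -> active={job_A:*/17, job_B:*/16, job_C:*/7}
Op 7: unregister job_C -> active={job_A:*/17, job_B:*/16}
Op 8: register job_A */9 -> active={job_A:*/9, job_B:*/16}
Op 9: register job_B */4 -> active={job_A:*/9, job_B:*/4}
  job_A: interval 9, next fire after T=264 is 270
  job_B: interval 4, next fire after T=264 is 268
Earliest = 268, winner (lex tiebreak) = job_B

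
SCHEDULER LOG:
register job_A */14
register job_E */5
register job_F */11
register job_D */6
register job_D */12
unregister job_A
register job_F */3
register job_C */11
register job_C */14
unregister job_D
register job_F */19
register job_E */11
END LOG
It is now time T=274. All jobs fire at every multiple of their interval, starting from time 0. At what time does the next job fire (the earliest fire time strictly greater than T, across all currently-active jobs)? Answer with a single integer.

Op 1: register job_A */14 -> active={job_A:*/14}
Op 2: register job_E */5 -> active={job_A:*/14, job_E:*/5}
Op 3: register job_F */11 -> active={job_A:*/14, job_E:*/5, job_F:*/11}
Op 4: register job_D */6 -> active={job_A:*/14, job_D:*/6, job_E:*/5, job_F:*/11}
Op 5: register job_D */12 -> active={job_A:*/14, job_D:*/12, job_E:*/5, job_F:*/11}
Op 6: unregister job_A -> active={job_D:*/12, job_E:*/5, job_F:*/11}
Op 7: register job_F */3 -> active={job_D:*/12, job_E:*/5, job_F:*/3}
Op 8: register job_C */11 -> active={job_C:*/11, job_D:*/12, job_E:*/5, job_F:*/3}
Op 9: register job_C */14 -> active={job_C:*/14, job_D:*/12, job_E:*/5, job_F:*/3}
Op 10: unregister job_D -> active={job_C:*/14, job_E:*/5, job_F:*/3}
Op 11: register job_F */19 -> active={job_C:*/14, job_E:*/5, job_F:*/19}
Op 12: register job_E */11 -> active={job_C:*/14, job_E:*/11, job_F:*/19}
  job_C: interval 14, next fire after T=274 is 280
  job_E: interval 11, next fire after T=274 is 275
  job_F: interval 19, next fire after T=274 is 285
Earliest fire time = 275 (job job_E)

Answer: 275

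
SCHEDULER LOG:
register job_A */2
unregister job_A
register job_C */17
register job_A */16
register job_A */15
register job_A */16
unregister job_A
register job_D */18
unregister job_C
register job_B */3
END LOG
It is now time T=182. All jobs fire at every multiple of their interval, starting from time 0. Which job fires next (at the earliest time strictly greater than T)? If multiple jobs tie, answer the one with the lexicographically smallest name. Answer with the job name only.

Answer: job_B

Derivation:
Op 1: register job_A */2 -> active={job_A:*/2}
Op 2: unregister job_A -> active={}
Op 3: register job_C */17 -> active={job_C:*/17}
Op 4: register job_A */16 -> active={job_A:*/16, job_C:*/17}
Op 5: register job_A */15 -> active={job_A:*/15, job_C:*/17}
Op 6: register job_A */16 -> active={job_A:*/16, job_C:*/17}
Op 7: unregister job_A -> active={job_C:*/17}
Op 8: register job_D */18 -> active={job_C:*/17, job_D:*/18}
Op 9: unregister job_C -> active={job_D:*/18}
Op 10: register job_B */3 -> active={job_B:*/3, job_D:*/18}
  job_B: interval 3, next fire after T=182 is 183
  job_D: interval 18, next fire after T=182 is 198
Earliest = 183, winner (lex tiebreak) = job_B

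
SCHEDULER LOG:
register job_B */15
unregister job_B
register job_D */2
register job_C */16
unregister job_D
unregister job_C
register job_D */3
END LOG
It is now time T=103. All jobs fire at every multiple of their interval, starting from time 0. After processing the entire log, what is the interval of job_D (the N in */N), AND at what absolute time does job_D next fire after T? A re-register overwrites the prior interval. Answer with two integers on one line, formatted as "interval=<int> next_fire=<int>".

Answer: interval=3 next_fire=105

Derivation:
Op 1: register job_B */15 -> active={job_B:*/15}
Op 2: unregister job_B -> active={}
Op 3: register job_D */2 -> active={job_D:*/2}
Op 4: register job_C */16 -> active={job_C:*/16, job_D:*/2}
Op 5: unregister job_D -> active={job_C:*/16}
Op 6: unregister job_C -> active={}
Op 7: register job_D */3 -> active={job_D:*/3}
Final interval of job_D = 3
Next fire of job_D after T=103: (103//3+1)*3 = 105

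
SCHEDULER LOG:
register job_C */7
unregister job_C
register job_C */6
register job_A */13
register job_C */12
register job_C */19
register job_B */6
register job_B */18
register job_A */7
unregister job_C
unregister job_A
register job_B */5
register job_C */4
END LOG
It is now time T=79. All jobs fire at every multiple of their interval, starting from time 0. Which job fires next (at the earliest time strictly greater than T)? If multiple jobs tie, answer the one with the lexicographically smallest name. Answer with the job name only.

Op 1: register job_C */7 -> active={job_C:*/7}
Op 2: unregister job_C -> active={}
Op 3: register job_C */6 -> active={job_C:*/6}
Op 4: register job_A */13 -> active={job_A:*/13, job_C:*/6}
Op 5: register job_C */12 -> active={job_A:*/13, job_C:*/12}
Op 6: register job_C */19 -> active={job_A:*/13, job_C:*/19}
Op 7: register job_B */6 -> active={job_A:*/13, job_B:*/6, job_C:*/19}
Op 8: register job_B */18 -> active={job_A:*/13, job_B:*/18, job_C:*/19}
Op 9: register job_A */7 -> active={job_A:*/7, job_B:*/18, job_C:*/19}
Op 10: unregister job_C -> active={job_A:*/7, job_B:*/18}
Op 11: unregister job_A -> active={job_B:*/18}
Op 12: register job_B */5 -> active={job_B:*/5}
Op 13: register job_C */4 -> active={job_B:*/5, job_C:*/4}
  job_B: interval 5, next fire after T=79 is 80
  job_C: interval 4, next fire after T=79 is 80
Earliest = 80, winner (lex tiebreak) = job_B

Answer: job_B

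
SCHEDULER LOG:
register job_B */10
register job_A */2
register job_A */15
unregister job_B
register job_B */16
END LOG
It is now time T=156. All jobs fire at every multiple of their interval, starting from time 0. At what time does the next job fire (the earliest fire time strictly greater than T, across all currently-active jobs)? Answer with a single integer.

Op 1: register job_B */10 -> active={job_B:*/10}
Op 2: register job_A */2 -> active={job_A:*/2, job_B:*/10}
Op 3: register job_A */15 -> active={job_A:*/15, job_B:*/10}
Op 4: unregister job_B -> active={job_A:*/15}
Op 5: register job_B */16 -> active={job_A:*/15, job_B:*/16}
  job_A: interval 15, next fire after T=156 is 165
  job_B: interval 16, next fire after T=156 is 160
Earliest fire time = 160 (job job_B)

Answer: 160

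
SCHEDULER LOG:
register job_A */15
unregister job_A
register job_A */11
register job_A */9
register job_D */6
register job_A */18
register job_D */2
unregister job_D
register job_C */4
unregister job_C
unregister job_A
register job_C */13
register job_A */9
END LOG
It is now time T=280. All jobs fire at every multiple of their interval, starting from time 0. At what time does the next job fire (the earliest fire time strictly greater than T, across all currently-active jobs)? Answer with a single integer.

Op 1: register job_A */15 -> active={job_A:*/15}
Op 2: unregister job_A -> active={}
Op 3: register job_A */11 -> active={job_A:*/11}
Op 4: register job_A */9 -> active={job_A:*/9}
Op 5: register job_D */6 -> active={job_A:*/9, job_D:*/6}
Op 6: register job_A */18 -> active={job_A:*/18, job_D:*/6}
Op 7: register job_D */2 -> active={job_A:*/18, job_D:*/2}
Op 8: unregister job_D -> active={job_A:*/18}
Op 9: register job_C */4 -> active={job_A:*/18, job_C:*/4}
Op 10: unregister job_C -> active={job_A:*/18}
Op 11: unregister job_A -> active={}
Op 12: register job_C */13 -> active={job_C:*/13}
Op 13: register job_A */9 -> active={job_A:*/9, job_C:*/13}
  job_A: interval 9, next fire after T=280 is 288
  job_C: interval 13, next fire after T=280 is 286
Earliest fire time = 286 (job job_C)

Answer: 286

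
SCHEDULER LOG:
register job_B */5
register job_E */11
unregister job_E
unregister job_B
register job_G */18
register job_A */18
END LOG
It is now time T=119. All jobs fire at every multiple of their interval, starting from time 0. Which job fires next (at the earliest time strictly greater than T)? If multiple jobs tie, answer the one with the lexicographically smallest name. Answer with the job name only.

Answer: job_A

Derivation:
Op 1: register job_B */5 -> active={job_B:*/5}
Op 2: register job_E */11 -> active={job_B:*/5, job_E:*/11}
Op 3: unregister job_E -> active={job_B:*/5}
Op 4: unregister job_B -> active={}
Op 5: register job_G */18 -> active={job_G:*/18}
Op 6: register job_A */18 -> active={job_A:*/18, job_G:*/18}
  job_A: interval 18, next fire after T=119 is 126
  job_G: interval 18, next fire after T=119 is 126
Earliest = 126, winner (lex tiebreak) = job_A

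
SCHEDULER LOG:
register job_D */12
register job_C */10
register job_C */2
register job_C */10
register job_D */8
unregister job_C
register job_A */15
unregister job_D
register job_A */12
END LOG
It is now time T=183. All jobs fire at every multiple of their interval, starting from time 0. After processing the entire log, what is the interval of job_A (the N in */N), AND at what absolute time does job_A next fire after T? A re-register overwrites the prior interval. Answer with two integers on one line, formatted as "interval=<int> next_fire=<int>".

Answer: interval=12 next_fire=192

Derivation:
Op 1: register job_D */12 -> active={job_D:*/12}
Op 2: register job_C */10 -> active={job_C:*/10, job_D:*/12}
Op 3: register job_C */2 -> active={job_C:*/2, job_D:*/12}
Op 4: register job_C */10 -> active={job_C:*/10, job_D:*/12}
Op 5: register job_D */8 -> active={job_C:*/10, job_D:*/8}
Op 6: unregister job_C -> active={job_D:*/8}
Op 7: register job_A */15 -> active={job_A:*/15, job_D:*/8}
Op 8: unregister job_D -> active={job_A:*/15}
Op 9: register job_A */12 -> active={job_A:*/12}
Final interval of job_A = 12
Next fire of job_A after T=183: (183//12+1)*12 = 192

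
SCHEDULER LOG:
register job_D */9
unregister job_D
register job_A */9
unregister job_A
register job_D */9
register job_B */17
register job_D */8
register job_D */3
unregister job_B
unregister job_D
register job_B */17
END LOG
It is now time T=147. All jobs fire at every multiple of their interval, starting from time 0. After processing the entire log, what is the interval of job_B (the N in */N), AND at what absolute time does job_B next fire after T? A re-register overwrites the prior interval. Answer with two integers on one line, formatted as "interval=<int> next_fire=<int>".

Op 1: register job_D */9 -> active={job_D:*/9}
Op 2: unregister job_D -> active={}
Op 3: register job_A */9 -> active={job_A:*/9}
Op 4: unregister job_A -> active={}
Op 5: register job_D */9 -> active={job_D:*/9}
Op 6: register job_B */17 -> active={job_B:*/17, job_D:*/9}
Op 7: register job_D */8 -> active={job_B:*/17, job_D:*/8}
Op 8: register job_D */3 -> active={job_B:*/17, job_D:*/3}
Op 9: unregister job_B -> active={job_D:*/3}
Op 10: unregister job_D -> active={}
Op 11: register job_B */17 -> active={job_B:*/17}
Final interval of job_B = 17
Next fire of job_B after T=147: (147//17+1)*17 = 153

Answer: interval=17 next_fire=153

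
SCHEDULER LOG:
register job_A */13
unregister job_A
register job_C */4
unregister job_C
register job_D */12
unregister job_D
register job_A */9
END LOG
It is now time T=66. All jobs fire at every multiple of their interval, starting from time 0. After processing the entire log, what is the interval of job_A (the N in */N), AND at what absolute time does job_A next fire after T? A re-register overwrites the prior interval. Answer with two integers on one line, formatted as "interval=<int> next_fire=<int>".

Op 1: register job_A */13 -> active={job_A:*/13}
Op 2: unregister job_A -> active={}
Op 3: register job_C */4 -> active={job_C:*/4}
Op 4: unregister job_C -> active={}
Op 5: register job_D */12 -> active={job_D:*/12}
Op 6: unregister job_D -> active={}
Op 7: register job_A */9 -> active={job_A:*/9}
Final interval of job_A = 9
Next fire of job_A after T=66: (66//9+1)*9 = 72

Answer: interval=9 next_fire=72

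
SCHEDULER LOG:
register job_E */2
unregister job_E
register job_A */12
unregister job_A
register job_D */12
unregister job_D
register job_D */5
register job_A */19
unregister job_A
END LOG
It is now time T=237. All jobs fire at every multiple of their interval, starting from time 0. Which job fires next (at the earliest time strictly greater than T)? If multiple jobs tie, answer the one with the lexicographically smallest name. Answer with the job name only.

Answer: job_D

Derivation:
Op 1: register job_E */2 -> active={job_E:*/2}
Op 2: unregister job_E -> active={}
Op 3: register job_A */12 -> active={job_A:*/12}
Op 4: unregister job_A -> active={}
Op 5: register job_D */12 -> active={job_D:*/12}
Op 6: unregister job_D -> active={}
Op 7: register job_D */5 -> active={job_D:*/5}
Op 8: register job_A */19 -> active={job_A:*/19, job_D:*/5}
Op 9: unregister job_A -> active={job_D:*/5}
  job_D: interval 5, next fire after T=237 is 240
Earliest = 240, winner (lex tiebreak) = job_D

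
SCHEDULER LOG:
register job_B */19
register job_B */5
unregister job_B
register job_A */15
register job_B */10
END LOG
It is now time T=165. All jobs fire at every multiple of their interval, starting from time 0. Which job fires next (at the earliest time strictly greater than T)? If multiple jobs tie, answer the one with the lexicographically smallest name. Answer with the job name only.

Op 1: register job_B */19 -> active={job_B:*/19}
Op 2: register job_B */5 -> active={job_B:*/5}
Op 3: unregister job_B -> active={}
Op 4: register job_A */15 -> active={job_A:*/15}
Op 5: register job_B */10 -> active={job_A:*/15, job_B:*/10}
  job_A: interval 15, next fire after T=165 is 180
  job_B: interval 10, next fire after T=165 is 170
Earliest = 170, winner (lex tiebreak) = job_B

Answer: job_B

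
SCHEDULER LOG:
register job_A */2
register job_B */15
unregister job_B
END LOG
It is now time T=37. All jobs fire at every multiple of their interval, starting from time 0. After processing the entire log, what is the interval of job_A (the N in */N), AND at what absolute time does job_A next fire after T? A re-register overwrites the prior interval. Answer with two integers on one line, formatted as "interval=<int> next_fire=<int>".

Answer: interval=2 next_fire=38

Derivation:
Op 1: register job_A */2 -> active={job_A:*/2}
Op 2: register job_B */15 -> active={job_A:*/2, job_B:*/15}
Op 3: unregister job_B -> active={job_A:*/2}
Final interval of job_A = 2
Next fire of job_A after T=37: (37//2+1)*2 = 38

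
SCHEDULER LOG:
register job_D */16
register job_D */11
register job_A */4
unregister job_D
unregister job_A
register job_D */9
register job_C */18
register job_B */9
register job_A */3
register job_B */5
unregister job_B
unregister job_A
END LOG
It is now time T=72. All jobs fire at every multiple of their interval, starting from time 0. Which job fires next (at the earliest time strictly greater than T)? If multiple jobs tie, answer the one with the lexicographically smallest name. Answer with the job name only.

Answer: job_D

Derivation:
Op 1: register job_D */16 -> active={job_D:*/16}
Op 2: register job_D */11 -> active={job_D:*/11}
Op 3: register job_A */4 -> active={job_A:*/4, job_D:*/11}
Op 4: unregister job_D -> active={job_A:*/4}
Op 5: unregister job_A -> active={}
Op 6: register job_D */9 -> active={job_D:*/9}
Op 7: register job_C */18 -> active={job_C:*/18, job_D:*/9}
Op 8: register job_B */9 -> active={job_B:*/9, job_C:*/18, job_D:*/9}
Op 9: register job_A */3 -> active={job_A:*/3, job_B:*/9, job_C:*/18, job_D:*/9}
Op 10: register job_B */5 -> active={job_A:*/3, job_B:*/5, job_C:*/18, job_D:*/9}
Op 11: unregister job_B -> active={job_A:*/3, job_C:*/18, job_D:*/9}
Op 12: unregister job_A -> active={job_C:*/18, job_D:*/9}
  job_C: interval 18, next fire after T=72 is 90
  job_D: interval 9, next fire after T=72 is 81
Earliest = 81, winner (lex tiebreak) = job_D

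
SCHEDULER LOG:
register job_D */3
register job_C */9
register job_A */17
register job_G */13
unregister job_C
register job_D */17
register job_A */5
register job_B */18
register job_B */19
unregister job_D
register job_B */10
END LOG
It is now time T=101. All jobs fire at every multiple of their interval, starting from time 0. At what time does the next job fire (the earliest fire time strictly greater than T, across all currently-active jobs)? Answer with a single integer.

Answer: 104

Derivation:
Op 1: register job_D */3 -> active={job_D:*/3}
Op 2: register job_C */9 -> active={job_C:*/9, job_D:*/3}
Op 3: register job_A */17 -> active={job_A:*/17, job_C:*/9, job_D:*/3}
Op 4: register job_G */13 -> active={job_A:*/17, job_C:*/9, job_D:*/3, job_G:*/13}
Op 5: unregister job_C -> active={job_A:*/17, job_D:*/3, job_G:*/13}
Op 6: register job_D */17 -> active={job_A:*/17, job_D:*/17, job_G:*/13}
Op 7: register job_A */5 -> active={job_A:*/5, job_D:*/17, job_G:*/13}
Op 8: register job_B */18 -> active={job_A:*/5, job_B:*/18, job_D:*/17, job_G:*/13}
Op 9: register job_B */19 -> active={job_A:*/5, job_B:*/19, job_D:*/17, job_G:*/13}
Op 10: unregister job_D -> active={job_A:*/5, job_B:*/19, job_G:*/13}
Op 11: register job_B */10 -> active={job_A:*/5, job_B:*/10, job_G:*/13}
  job_A: interval 5, next fire after T=101 is 105
  job_B: interval 10, next fire after T=101 is 110
  job_G: interval 13, next fire after T=101 is 104
Earliest fire time = 104 (job job_G)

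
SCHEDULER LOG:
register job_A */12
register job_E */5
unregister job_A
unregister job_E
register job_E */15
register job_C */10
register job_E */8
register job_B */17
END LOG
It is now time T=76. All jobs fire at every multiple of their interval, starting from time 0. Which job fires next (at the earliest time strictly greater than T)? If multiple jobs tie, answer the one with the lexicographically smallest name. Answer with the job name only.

Op 1: register job_A */12 -> active={job_A:*/12}
Op 2: register job_E */5 -> active={job_A:*/12, job_E:*/5}
Op 3: unregister job_A -> active={job_E:*/5}
Op 4: unregister job_E -> active={}
Op 5: register job_E */15 -> active={job_E:*/15}
Op 6: register job_C */10 -> active={job_C:*/10, job_E:*/15}
Op 7: register job_E */8 -> active={job_C:*/10, job_E:*/8}
Op 8: register job_B */17 -> active={job_B:*/17, job_C:*/10, job_E:*/8}
  job_B: interval 17, next fire after T=76 is 85
  job_C: interval 10, next fire after T=76 is 80
  job_E: interval 8, next fire after T=76 is 80
Earliest = 80, winner (lex tiebreak) = job_C

Answer: job_C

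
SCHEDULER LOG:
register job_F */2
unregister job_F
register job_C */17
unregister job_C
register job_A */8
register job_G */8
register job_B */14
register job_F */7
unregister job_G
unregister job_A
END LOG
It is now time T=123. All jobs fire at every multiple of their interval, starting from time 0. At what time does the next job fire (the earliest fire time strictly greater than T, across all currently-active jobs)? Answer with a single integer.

Answer: 126

Derivation:
Op 1: register job_F */2 -> active={job_F:*/2}
Op 2: unregister job_F -> active={}
Op 3: register job_C */17 -> active={job_C:*/17}
Op 4: unregister job_C -> active={}
Op 5: register job_A */8 -> active={job_A:*/8}
Op 6: register job_G */8 -> active={job_A:*/8, job_G:*/8}
Op 7: register job_B */14 -> active={job_A:*/8, job_B:*/14, job_G:*/8}
Op 8: register job_F */7 -> active={job_A:*/8, job_B:*/14, job_F:*/7, job_G:*/8}
Op 9: unregister job_G -> active={job_A:*/8, job_B:*/14, job_F:*/7}
Op 10: unregister job_A -> active={job_B:*/14, job_F:*/7}
  job_B: interval 14, next fire after T=123 is 126
  job_F: interval 7, next fire after T=123 is 126
Earliest fire time = 126 (job job_B)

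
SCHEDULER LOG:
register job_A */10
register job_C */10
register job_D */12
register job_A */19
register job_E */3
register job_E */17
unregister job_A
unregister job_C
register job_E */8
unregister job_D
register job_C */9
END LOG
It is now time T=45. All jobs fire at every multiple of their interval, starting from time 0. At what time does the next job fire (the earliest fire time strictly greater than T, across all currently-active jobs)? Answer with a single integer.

Op 1: register job_A */10 -> active={job_A:*/10}
Op 2: register job_C */10 -> active={job_A:*/10, job_C:*/10}
Op 3: register job_D */12 -> active={job_A:*/10, job_C:*/10, job_D:*/12}
Op 4: register job_A */19 -> active={job_A:*/19, job_C:*/10, job_D:*/12}
Op 5: register job_E */3 -> active={job_A:*/19, job_C:*/10, job_D:*/12, job_E:*/3}
Op 6: register job_E */17 -> active={job_A:*/19, job_C:*/10, job_D:*/12, job_E:*/17}
Op 7: unregister job_A -> active={job_C:*/10, job_D:*/12, job_E:*/17}
Op 8: unregister job_C -> active={job_D:*/12, job_E:*/17}
Op 9: register job_E */8 -> active={job_D:*/12, job_E:*/8}
Op 10: unregister job_D -> active={job_E:*/8}
Op 11: register job_C */9 -> active={job_C:*/9, job_E:*/8}
  job_C: interval 9, next fire after T=45 is 54
  job_E: interval 8, next fire after T=45 is 48
Earliest fire time = 48 (job job_E)

Answer: 48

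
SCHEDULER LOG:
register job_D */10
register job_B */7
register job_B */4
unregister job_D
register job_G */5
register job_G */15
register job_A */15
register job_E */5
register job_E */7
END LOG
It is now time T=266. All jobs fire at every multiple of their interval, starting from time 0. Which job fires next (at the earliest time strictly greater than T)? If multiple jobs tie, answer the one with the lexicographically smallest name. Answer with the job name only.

Answer: job_B

Derivation:
Op 1: register job_D */10 -> active={job_D:*/10}
Op 2: register job_B */7 -> active={job_B:*/7, job_D:*/10}
Op 3: register job_B */4 -> active={job_B:*/4, job_D:*/10}
Op 4: unregister job_D -> active={job_B:*/4}
Op 5: register job_G */5 -> active={job_B:*/4, job_G:*/5}
Op 6: register job_G */15 -> active={job_B:*/4, job_G:*/15}
Op 7: register job_A */15 -> active={job_A:*/15, job_B:*/4, job_G:*/15}
Op 8: register job_E */5 -> active={job_A:*/15, job_B:*/4, job_E:*/5, job_G:*/15}
Op 9: register job_E */7 -> active={job_A:*/15, job_B:*/4, job_E:*/7, job_G:*/15}
  job_A: interval 15, next fire after T=266 is 270
  job_B: interval 4, next fire after T=266 is 268
  job_E: interval 7, next fire after T=266 is 273
  job_G: interval 15, next fire after T=266 is 270
Earliest = 268, winner (lex tiebreak) = job_B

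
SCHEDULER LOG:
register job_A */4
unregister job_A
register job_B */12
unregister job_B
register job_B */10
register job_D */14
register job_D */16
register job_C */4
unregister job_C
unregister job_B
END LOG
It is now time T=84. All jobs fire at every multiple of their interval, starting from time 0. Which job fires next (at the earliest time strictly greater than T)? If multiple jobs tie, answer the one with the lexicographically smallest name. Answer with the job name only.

Answer: job_D

Derivation:
Op 1: register job_A */4 -> active={job_A:*/4}
Op 2: unregister job_A -> active={}
Op 3: register job_B */12 -> active={job_B:*/12}
Op 4: unregister job_B -> active={}
Op 5: register job_B */10 -> active={job_B:*/10}
Op 6: register job_D */14 -> active={job_B:*/10, job_D:*/14}
Op 7: register job_D */16 -> active={job_B:*/10, job_D:*/16}
Op 8: register job_C */4 -> active={job_B:*/10, job_C:*/4, job_D:*/16}
Op 9: unregister job_C -> active={job_B:*/10, job_D:*/16}
Op 10: unregister job_B -> active={job_D:*/16}
  job_D: interval 16, next fire after T=84 is 96
Earliest = 96, winner (lex tiebreak) = job_D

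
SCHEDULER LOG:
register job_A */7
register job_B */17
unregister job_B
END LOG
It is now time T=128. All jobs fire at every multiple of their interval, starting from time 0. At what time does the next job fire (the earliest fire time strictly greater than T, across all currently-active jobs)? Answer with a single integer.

Op 1: register job_A */7 -> active={job_A:*/7}
Op 2: register job_B */17 -> active={job_A:*/7, job_B:*/17}
Op 3: unregister job_B -> active={job_A:*/7}
  job_A: interval 7, next fire after T=128 is 133
Earliest fire time = 133 (job job_A)

Answer: 133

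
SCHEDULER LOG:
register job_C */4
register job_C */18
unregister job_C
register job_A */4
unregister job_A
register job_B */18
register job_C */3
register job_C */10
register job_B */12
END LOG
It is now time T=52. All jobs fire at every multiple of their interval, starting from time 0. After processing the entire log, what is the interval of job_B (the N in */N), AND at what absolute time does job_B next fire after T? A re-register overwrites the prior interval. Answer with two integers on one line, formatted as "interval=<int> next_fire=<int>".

Answer: interval=12 next_fire=60

Derivation:
Op 1: register job_C */4 -> active={job_C:*/4}
Op 2: register job_C */18 -> active={job_C:*/18}
Op 3: unregister job_C -> active={}
Op 4: register job_A */4 -> active={job_A:*/4}
Op 5: unregister job_A -> active={}
Op 6: register job_B */18 -> active={job_B:*/18}
Op 7: register job_C */3 -> active={job_B:*/18, job_C:*/3}
Op 8: register job_C */10 -> active={job_B:*/18, job_C:*/10}
Op 9: register job_B */12 -> active={job_B:*/12, job_C:*/10}
Final interval of job_B = 12
Next fire of job_B after T=52: (52//12+1)*12 = 60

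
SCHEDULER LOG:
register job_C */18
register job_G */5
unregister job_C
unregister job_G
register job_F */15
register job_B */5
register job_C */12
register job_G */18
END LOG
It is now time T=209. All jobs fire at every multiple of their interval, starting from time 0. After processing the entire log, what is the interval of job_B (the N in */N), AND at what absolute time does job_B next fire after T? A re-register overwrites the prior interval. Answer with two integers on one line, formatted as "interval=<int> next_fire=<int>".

Answer: interval=5 next_fire=210

Derivation:
Op 1: register job_C */18 -> active={job_C:*/18}
Op 2: register job_G */5 -> active={job_C:*/18, job_G:*/5}
Op 3: unregister job_C -> active={job_G:*/5}
Op 4: unregister job_G -> active={}
Op 5: register job_F */15 -> active={job_F:*/15}
Op 6: register job_B */5 -> active={job_B:*/5, job_F:*/15}
Op 7: register job_C */12 -> active={job_B:*/5, job_C:*/12, job_F:*/15}
Op 8: register job_G */18 -> active={job_B:*/5, job_C:*/12, job_F:*/15, job_G:*/18}
Final interval of job_B = 5
Next fire of job_B after T=209: (209//5+1)*5 = 210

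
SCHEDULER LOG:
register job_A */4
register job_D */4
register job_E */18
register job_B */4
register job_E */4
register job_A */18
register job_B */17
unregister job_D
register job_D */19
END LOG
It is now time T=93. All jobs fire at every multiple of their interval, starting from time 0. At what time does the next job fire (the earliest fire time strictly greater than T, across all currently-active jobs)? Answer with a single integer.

Op 1: register job_A */4 -> active={job_A:*/4}
Op 2: register job_D */4 -> active={job_A:*/4, job_D:*/4}
Op 3: register job_E */18 -> active={job_A:*/4, job_D:*/4, job_E:*/18}
Op 4: register job_B */4 -> active={job_A:*/4, job_B:*/4, job_D:*/4, job_E:*/18}
Op 5: register job_E */4 -> active={job_A:*/4, job_B:*/4, job_D:*/4, job_E:*/4}
Op 6: register job_A */18 -> active={job_A:*/18, job_B:*/4, job_D:*/4, job_E:*/4}
Op 7: register job_B */17 -> active={job_A:*/18, job_B:*/17, job_D:*/4, job_E:*/4}
Op 8: unregister job_D -> active={job_A:*/18, job_B:*/17, job_E:*/4}
Op 9: register job_D */19 -> active={job_A:*/18, job_B:*/17, job_D:*/19, job_E:*/4}
  job_A: interval 18, next fire after T=93 is 108
  job_B: interval 17, next fire after T=93 is 102
  job_D: interval 19, next fire after T=93 is 95
  job_E: interval 4, next fire after T=93 is 96
Earliest fire time = 95 (job job_D)

Answer: 95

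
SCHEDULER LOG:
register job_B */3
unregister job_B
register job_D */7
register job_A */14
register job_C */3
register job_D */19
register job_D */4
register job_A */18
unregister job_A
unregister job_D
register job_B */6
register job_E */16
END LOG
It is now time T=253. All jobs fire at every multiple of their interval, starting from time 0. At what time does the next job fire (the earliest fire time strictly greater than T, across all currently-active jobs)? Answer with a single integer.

Answer: 255

Derivation:
Op 1: register job_B */3 -> active={job_B:*/3}
Op 2: unregister job_B -> active={}
Op 3: register job_D */7 -> active={job_D:*/7}
Op 4: register job_A */14 -> active={job_A:*/14, job_D:*/7}
Op 5: register job_C */3 -> active={job_A:*/14, job_C:*/3, job_D:*/7}
Op 6: register job_D */19 -> active={job_A:*/14, job_C:*/3, job_D:*/19}
Op 7: register job_D */4 -> active={job_A:*/14, job_C:*/3, job_D:*/4}
Op 8: register job_A */18 -> active={job_A:*/18, job_C:*/3, job_D:*/4}
Op 9: unregister job_A -> active={job_C:*/3, job_D:*/4}
Op 10: unregister job_D -> active={job_C:*/3}
Op 11: register job_B */6 -> active={job_B:*/6, job_C:*/3}
Op 12: register job_E */16 -> active={job_B:*/6, job_C:*/3, job_E:*/16}
  job_B: interval 6, next fire after T=253 is 258
  job_C: interval 3, next fire after T=253 is 255
  job_E: interval 16, next fire after T=253 is 256
Earliest fire time = 255 (job job_C)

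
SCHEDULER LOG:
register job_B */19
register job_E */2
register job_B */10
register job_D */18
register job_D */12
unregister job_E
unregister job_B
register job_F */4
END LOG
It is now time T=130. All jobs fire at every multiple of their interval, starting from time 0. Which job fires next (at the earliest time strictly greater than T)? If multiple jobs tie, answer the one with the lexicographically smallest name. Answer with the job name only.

Op 1: register job_B */19 -> active={job_B:*/19}
Op 2: register job_E */2 -> active={job_B:*/19, job_E:*/2}
Op 3: register job_B */10 -> active={job_B:*/10, job_E:*/2}
Op 4: register job_D */18 -> active={job_B:*/10, job_D:*/18, job_E:*/2}
Op 5: register job_D */12 -> active={job_B:*/10, job_D:*/12, job_E:*/2}
Op 6: unregister job_E -> active={job_B:*/10, job_D:*/12}
Op 7: unregister job_B -> active={job_D:*/12}
Op 8: register job_F */4 -> active={job_D:*/12, job_F:*/4}
  job_D: interval 12, next fire after T=130 is 132
  job_F: interval 4, next fire after T=130 is 132
Earliest = 132, winner (lex tiebreak) = job_D

Answer: job_D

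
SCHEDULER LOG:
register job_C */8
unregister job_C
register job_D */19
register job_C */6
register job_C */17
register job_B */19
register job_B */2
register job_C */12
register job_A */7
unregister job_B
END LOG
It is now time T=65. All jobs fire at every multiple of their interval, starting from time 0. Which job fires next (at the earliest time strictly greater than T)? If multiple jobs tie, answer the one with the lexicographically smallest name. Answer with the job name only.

Answer: job_A

Derivation:
Op 1: register job_C */8 -> active={job_C:*/8}
Op 2: unregister job_C -> active={}
Op 3: register job_D */19 -> active={job_D:*/19}
Op 4: register job_C */6 -> active={job_C:*/6, job_D:*/19}
Op 5: register job_C */17 -> active={job_C:*/17, job_D:*/19}
Op 6: register job_B */19 -> active={job_B:*/19, job_C:*/17, job_D:*/19}
Op 7: register job_B */2 -> active={job_B:*/2, job_C:*/17, job_D:*/19}
Op 8: register job_C */12 -> active={job_B:*/2, job_C:*/12, job_D:*/19}
Op 9: register job_A */7 -> active={job_A:*/7, job_B:*/2, job_C:*/12, job_D:*/19}
Op 10: unregister job_B -> active={job_A:*/7, job_C:*/12, job_D:*/19}
  job_A: interval 7, next fire after T=65 is 70
  job_C: interval 12, next fire after T=65 is 72
  job_D: interval 19, next fire after T=65 is 76
Earliest = 70, winner (lex tiebreak) = job_A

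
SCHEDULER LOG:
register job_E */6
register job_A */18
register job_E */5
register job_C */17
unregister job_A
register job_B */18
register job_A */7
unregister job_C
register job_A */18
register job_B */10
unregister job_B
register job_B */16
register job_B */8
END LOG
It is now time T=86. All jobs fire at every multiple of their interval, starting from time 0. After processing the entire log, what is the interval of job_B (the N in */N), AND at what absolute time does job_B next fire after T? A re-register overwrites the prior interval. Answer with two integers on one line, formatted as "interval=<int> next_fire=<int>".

Op 1: register job_E */6 -> active={job_E:*/6}
Op 2: register job_A */18 -> active={job_A:*/18, job_E:*/6}
Op 3: register job_E */5 -> active={job_A:*/18, job_E:*/5}
Op 4: register job_C */17 -> active={job_A:*/18, job_C:*/17, job_E:*/5}
Op 5: unregister job_A -> active={job_C:*/17, job_E:*/5}
Op 6: register job_B */18 -> active={job_B:*/18, job_C:*/17, job_E:*/5}
Op 7: register job_A */7 -> active={job_A:*/7, job_B:*/18, job_C:*/17, job_E:*/5}
Op 8: unregister job_C -> active={job_A:*/7, job_B:*/18, job_E:*/5}
Op 9: register job_A */18 -> active={job_A:*/18, job_B:*/18, job_E:*/5}
Op 10: register job_B */10 -> active={job_A:*/18, job_B:*/10, job_E:*/5}
Op 11: unregister job_B -> active={job_A:*/18, job_E:*/5}
Op 12: register job_B */16 -> active={job_A:*/18, job_B:*/16, job_E:*/5}
Op 13: register job_B */8 -> active={job_A:*/18, job_B:*/8, job_E:*/5}
Final interval of job_B = 8
Next fire of job_B after T=86: (86//8+1)*8 = 88

Answer: interval=8 next_fire=88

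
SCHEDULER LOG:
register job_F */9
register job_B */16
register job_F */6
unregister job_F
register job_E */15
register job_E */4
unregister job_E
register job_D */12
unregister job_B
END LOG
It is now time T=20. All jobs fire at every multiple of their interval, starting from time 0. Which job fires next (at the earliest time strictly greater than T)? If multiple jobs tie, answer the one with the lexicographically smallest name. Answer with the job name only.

Answer: job_D

Derivation:
Op 1: register job_F */9 -> active={job_F:*/9}
Op 2: register job_B */16 -> active={job_B:*/16, job_F:*/9}
Op 3: register job_F */6 -> active={job_B:*/16, job_F:*/6}
Op 4: unregister job_F -> active={job_B:*/16}
Op 5: register job_E */15 -> active={job_B:*/16, job_E:*/15}
Op 6: register job_E */4 -> active={job_B:*/16, job_E:*/4}
Op 7: unregister job_E -> active={job_B:*/16}
Op 8: register job_D */12 -> active={job_B:*/16, job_D:*/12}
Op 9: unregister job_B -> active={job_D:*/12}
  job_D: interval 12, next fire after T=20 is 24
Earliest = 24, winner (lex tiebreak) = job_D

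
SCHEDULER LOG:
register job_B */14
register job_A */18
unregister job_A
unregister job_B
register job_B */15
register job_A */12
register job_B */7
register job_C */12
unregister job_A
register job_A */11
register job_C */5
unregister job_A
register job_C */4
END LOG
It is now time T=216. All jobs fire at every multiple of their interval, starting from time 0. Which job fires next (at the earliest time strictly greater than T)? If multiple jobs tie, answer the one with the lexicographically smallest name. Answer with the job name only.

Op 1: register job_B */14 -> active={job_B:*/14}
Op 2: register job_A */18 -> active={job_A:*/18, job_B:*/14}
Op 3: unregister job_A -> active={job_B:*/14}
Op 4: unregister job_B -> active={}
Op 5: register job_B */15 -> active={job_B:*/15}
Op 6: register job_A */12 -> active={job_A:*/12, job_B:*/15}
Op 7: register job_B */7 -> active={job_A:*/12, job_B:*/7}
Op 8: register job_C */12 -> active={job_A:*/12, job_B:*/7, job_C:*/12}
Op 9: unregister job_A -> active={job_B:*/7, job_C:*/12}
Op 10: register job_A */11 -> active={job_A:*/11, job_B:*/7, job_C:*/12}
Op 11: register job_C */5 -> active={job_A:*/11, job_B:*/7, job_C:*/5}
Op 12: unregister job_A -> active={job_B:*/7, job_C:*/5}
Op 13: register job_C */4 -> active={job_B:*/7, job_C:*/4}
  job_B: interval 7, next fire after T=216 is 217
  job_C: interval 4, next fire after T=216 is 220
Earliest = 217, winner (lex tiebreak) = job_B

Answer: job_B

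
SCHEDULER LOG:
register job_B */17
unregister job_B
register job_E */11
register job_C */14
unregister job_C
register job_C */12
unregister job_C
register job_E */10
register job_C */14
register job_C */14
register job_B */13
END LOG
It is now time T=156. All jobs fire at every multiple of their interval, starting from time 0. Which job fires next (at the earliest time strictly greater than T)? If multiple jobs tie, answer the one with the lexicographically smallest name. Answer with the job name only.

Op 1: register job_B */17 -> active={job_B:*/17}
Op 2: unregister job_B -> active={}
Op 3: register job_E */11 -> active={job_E:*/11}
Op 4: register job_C */14 -> active={job_C:*/14, job_E:*/11}
Op 5: unregister job_C -> active={job_E:*/11}
Op 6: register job_C */12 -> active={job_C:*/12, job_E:*/11}
Op 7: unregister job_C -> active={job_E:*/11}
Op 8: register job_E */10 -> active={job_E:*/10}
Op 9: register job_C */14 -> active={job_C:*/14, job_E:*/10}
Op 10: register job_C */14 -> active={job_C:*/14, job_E:*/10}
Op 11: register job_B */13 -> active={job_B:*/13, job_C:*/14, job_E:*/10}
  job_B: interval 13, next fire after T=156 is 169
  job_C: interval 14, next fire after T=156 is 168
  job_E: interval 10, next fire after T=156 is 160
Earliest = 160, winner (lex tiebreak) = job_E

Answer: job_E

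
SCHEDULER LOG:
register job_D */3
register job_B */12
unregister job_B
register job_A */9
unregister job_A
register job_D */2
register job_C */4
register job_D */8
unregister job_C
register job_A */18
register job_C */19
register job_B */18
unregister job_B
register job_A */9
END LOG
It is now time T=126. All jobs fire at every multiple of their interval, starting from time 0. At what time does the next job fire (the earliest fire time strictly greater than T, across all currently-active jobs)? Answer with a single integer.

Op 1: register job_D */3 -> active={job_D:*/3}
Op 2: register job_B */12 -> active={job_B:*/12, job_D:*/3}
Op 3: unregister job_B -> active={job_D:*/3}
Op 4: register job_A */9 -> active={job_A:*/9, job_D:*/3}
Op 5: unregister job_A -> active={job_D:*/3}
Op 6: register job_D */2 -> active={job_D:*/2}
Op 7: register job_C */4 -> active={job_C:*/4, job_D:*/2}
Op 8: register job_D */8 -> active={job_C:*/4, job_D:*/8}
Op 9: unregister job_C -> active={job_D:*/8}
Op 10: register job_A */18 -> active={job_A:*/18, job_D:*/8}
Op 11: register job_C */19 -> active={job_A:*/18, job_C:*/19, job_D:*/8}
Op 12: register job_B */18 -> active={job_A:*/18, job_B:*/18, job_C:*/19, job_D:*/8}
Op 13: unregister job_B -> active={job_A:*/18, job_C:*/19, job_D:*/8}
Op 14: register job_A */9 -> active={job_A:*/9, job_C:*/19, job_D:*/8}
  job_A: interval 9, next fire after T=126 is 135
  job_C: interval 19, next fire after T=126 is 133
  job_D: interval 8, next fire after T=126 is 128
Earliest fire time = 128 (job job_D)

Answer: 128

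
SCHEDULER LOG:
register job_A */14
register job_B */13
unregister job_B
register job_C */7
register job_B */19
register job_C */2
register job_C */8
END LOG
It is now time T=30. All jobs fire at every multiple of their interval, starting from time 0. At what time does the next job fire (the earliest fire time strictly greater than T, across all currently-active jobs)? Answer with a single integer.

Answer: 32

Derivation:
Op 1: register job_A */14 -> active={job_A:*/14}
Op 2: register job_B */13 -> active={job_A:*/14, job_B:*/13}
Op 3: unregister job_B -> active={job_A:*/14}
Op 4: register job_C */7 -> active={job_A:*/14, job_C:*/7}
Op 5: register job_B */19 -> active={job_A:*/14, job_B:*/19, job_C:*/7}
Op 6: register job_C */2 -> active={job_A:*/14, job_B:*/19, job_C:*/2}
Op 7: register job_C */8 -> active={job_A:*/14, job_B:*/19, job_C:*/8}
  job_A: interval 14, next fire after T=30 is 42
  job_B: interval 19, next fire after T=30 is 38
  job_C: interval 8, next fire after T=30 is 32
Earliest fire time = 32 (job job_C)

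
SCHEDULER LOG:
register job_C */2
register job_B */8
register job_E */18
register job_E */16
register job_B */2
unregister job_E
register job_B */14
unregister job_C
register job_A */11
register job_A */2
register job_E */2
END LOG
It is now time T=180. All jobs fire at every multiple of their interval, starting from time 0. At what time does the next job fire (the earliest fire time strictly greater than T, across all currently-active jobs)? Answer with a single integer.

Op 1: register job_C */2 -> active={job_C:*/2}
Op 2: register job_B */8 -> active={job_B:*/8, job_C:*/2}
Op 3: register job_E */18 -> active={job_B:*/8, job_C:*/2, job_E:*/18}
Op 4: register job_E */16 -> active={job_B:*/8, job_C:*/2, job_E:*/16}
Op 5: register job_B */2 -> active={job_B:*/2, job_C:*/2, job_E:*/16}
Op 6: unregister job_E -> active={job_B:*/2, job_C:*/2}
Op 7: register job_B */14 -> active={job_B:*/14, job_C:*/2}
Op 8: unregister job_C -> active={job_B:*/14}
Op 9: register job_A */11 -> active={job_A:*/11, job_B:*/14}
Op 10: register job_A */2 -> active={job_A:*/2, job_B:*/14}
Op 11: register job_E */2 -> active={job_A:*/2, job_B:*/14, job_E:*/2}
  job_A: interval 2, next fire after T=180 is 182
  job_B: interval 14, next fire after T=180 is 182
  job_E: interval 2, next fire after T=180 is 182
Earliest fire time = 182 (job job_A)

Answer: 182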